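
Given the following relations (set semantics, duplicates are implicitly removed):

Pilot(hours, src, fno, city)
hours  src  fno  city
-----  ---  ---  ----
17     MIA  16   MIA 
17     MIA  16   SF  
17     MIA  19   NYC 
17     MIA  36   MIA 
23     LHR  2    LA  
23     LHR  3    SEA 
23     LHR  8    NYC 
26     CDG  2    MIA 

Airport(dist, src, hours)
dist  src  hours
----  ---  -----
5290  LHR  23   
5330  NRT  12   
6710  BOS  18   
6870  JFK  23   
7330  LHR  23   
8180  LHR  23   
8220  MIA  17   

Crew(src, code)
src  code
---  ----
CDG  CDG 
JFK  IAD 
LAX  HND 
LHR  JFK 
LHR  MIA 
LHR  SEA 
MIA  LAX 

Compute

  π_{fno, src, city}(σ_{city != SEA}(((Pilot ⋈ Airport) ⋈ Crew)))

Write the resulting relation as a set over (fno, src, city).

{(16, MIA, MIA), (16, MIA, SF), (19, MIA, NYC), (2, LHR, LA), (36, MIA, MIA), (8, LHR, NYC)}

Joining Pilot and Airport on hours, src yields {(17, MIA, 16, MIA, 8220), (17, MIA, 16, SF, 8220), (17, MIA, 19, NYC, 8220), (17, MIA, 36, MIA, 8220), (23, LHR, 2, LA, 5290), (23, LHR, 2, LA, 7330), (23, LHR, 2, LA, 8180), (23, LHR, 3, SEA, 5290), (23, LHR, 3, SEA, 7330), (23, LHR, 3, SEA, 8180), (23, LHR, 8, NYC, 5290), (23, LHR, 8, NYC, 7330), (23, LHR, 8, NYC, 8180)}.
Joining (Pilot ⋈ Airport) and Crew on src yields {(17, MIA, 16, MIA, 8220, LAX), (17, MIA, 16, SF, 8220, LAX), (17, MIA, 19, NYC, 8220, LAX), (17, MIA, 36, MIA, 8220, LAX), (23, LHR, 2, LA, 5290, JFK), (23, LHR, 2, LA, 5290, MIA), (23, LHR, 2, LA, 5290, SEA), (23, LHR, 2, LA, 7330, JFK), (23, LHR, 2, LA, 7330, MIA), (23, LHR, 2, LA, 7330, SEA), (23, LHR, 2, LA, 8180, JFK), (23, LHR, 2, LA, 8180, MIA), (23, LHR, 2, LA, 8180, SEA), (23, LHR, 3, SEA, 5290, JFK), (23, LHR, 3, SEA, 5290, MIA), (23, LHR, 3, SEA, 5290, SEA), (23, LHR, 3, SEA, 7330, JFK), (23, LHR, 3, SEA, 7330, MIA), (23, LHR, 3, SEA, 7330, SEA), (23, LHR, 3, SEA, 8180, JFK), (23, LHR, 3, SEA, 8180, MIA), (23, LHR, 3, SEA, 8180, SEA), (23, LHR, 8, NYC, 5290, JFK), (23, LHR, 8, NYC, 5290, MIA), (23, LHR, 8, NYC, 5290, SEA), (23, LHR, 8, NYC, 7330, JFK), (23, LHR, 8, NYC, 7330, MIA), (23, LHR, 8, NYC, 7330, SEA), (23, LHR, 8, NYC, 8180, JFK), (23, LHR, 8, NYC, 8180, MIA), (23, LHR, 8, NYC, 8180, SEA)}.
Apply σ_{city != SEA}; surviving tuples: {(17, MIA, 16, MIA, 8220, LAX), (17, MIA, 16, SF, 8220, LAX), (17, MIA, 19, NYC, 8220, LAX), (17, MIA, 36, MIA, 8220, LAX), (23, LHR, 2, LA, 5290, JFK), (23, LHR, 2, LA, 5290, MIA), (23, LHR, 2, LA, 5290, SEA), (23, LHR, 2, LA, 7330, JFK), (23, LHR, 2, LA, 7330, MIA), (23, LHR, 2, LA, 7330, SEA), (23, LHR, 2, LA, 8180, JFK), (23, LHR, 2, LA, 8180, MIA), (23, LHR, 2, LA, 8180, SEA), (23, LHR, 8, NYC, 5290, JFK), (23, LHR, 8, NYC, 5290, MIA), (23, LHR, 8, NYC, 5290, SEA), (23, LHR, 8, NYC, 7330, JFK), (23, LHR, 8, NYC, 7330, MIA), (23, LHR, 8, NYC, 7330, SEA), (23, LHR, 8, NYC, 8180, JFK), (23, LHR, 8, NYC, 8180, MIA), (23, LHR, 8, NYC, 8180, SEA)}
Projecting to fno, src, city (16 duplicate(s) eliminated): {(16, MIA, MIA), (16, MIA, SF), (19, MIA, NYC), (2, LHR, LA), (36, MIA, MIA), (8, LHR, NYC)}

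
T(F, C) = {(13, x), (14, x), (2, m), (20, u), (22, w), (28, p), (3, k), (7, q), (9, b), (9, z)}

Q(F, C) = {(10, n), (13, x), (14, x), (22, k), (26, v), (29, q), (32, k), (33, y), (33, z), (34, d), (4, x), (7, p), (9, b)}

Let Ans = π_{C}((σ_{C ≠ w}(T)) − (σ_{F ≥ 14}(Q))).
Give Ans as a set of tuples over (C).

{b, k, m, p, q, u, x, z}

Selection C ≠ w: {(13, x), (14, x), (2, m), (20, u), (28, p), (3, k), (7, q), (9, b), (9, z)}
Selection F ≥ 14: {(14, x), (22, k), (26, v), (29, q), (32, k), (33, y), (33, z), (34, d)}
Taking the difference: {(13, x), (2, m), (20, u), (28, p), (3, k), (7, q), (9, b), (9, z)}
π_{C} gives {b, k, m, p, q, u, x, z}.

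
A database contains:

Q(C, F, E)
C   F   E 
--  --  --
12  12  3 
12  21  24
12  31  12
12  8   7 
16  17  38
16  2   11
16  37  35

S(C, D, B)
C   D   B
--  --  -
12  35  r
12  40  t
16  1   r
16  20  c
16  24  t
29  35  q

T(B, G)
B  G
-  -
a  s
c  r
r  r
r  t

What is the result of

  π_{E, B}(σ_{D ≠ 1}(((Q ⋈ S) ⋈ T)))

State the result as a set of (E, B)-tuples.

Natural join on C: {(12, 12, 3, 35, r), (12, 12, 3, 40, t), (12, 21, 24, 35, r), (12, 21, 24, 40, t), (12, 31, 12, 35, r), (12, 31, 12, 40, t), (12, 8, 7, 35, r), (12, 8, 7, 40, t), (16, 17, 38, 1, r), (16, 17, 38, 20, c), (16, 17, 38, 24, t), (16, 2, 11, 1, r), (16, 2, 11, 20, c), (16, 2, 11, 24, t), (16, 37, 35, 1, r), (16, 37, 35, 20, c), (16, 37, 35, 24, t)}
Natural join on B: {(12, 12, 3, 35, r, r), (12, 12, 3, 35, r, t), (12, 21, 24, 35, r, r), (12, 21, 24, 35, r, t), (12, 31, 12, 35, r, r), (12, 31, 12, 35, r, t), (12, 8, 7, 35, r, r), (12, 8, 7, 35, r, t), (16, 17, 38, 1, r, r), (16, 17, 38, 1, r, t), (16, 17, 38, 20, c, r), (16, 2, 11, 1, r, r), (16, 2, 11, 1, r, t), (16, 2, 11, 20, c, r), (16, 37, 35, 1, r, r), (16, 37, 35, 1, r, t), (16, 37, 35, 20, c, r)}
Selection D ≠ 1: {(12, 12, 3, 35, r, r), (12, 12, 3, 35, r, t), (12, 21, 24, 35, r, r), (12, 21, 24, 35, r, t), (12, 31, 12, 35, r, r), (12, 31, 12, 35, r, t), (12, 8, 7, 35, r, r), (12, 8, 7, 35, r, t), (16, 17, 38, 20, c, r), (16, 2, 11, 20, c, r), (16, 37, 35, 20, c, r)}
Projecting to E, B (4 duplicate(s) eliminated): {(11, c), (12, r), (24, r), (3, r), (35, c), (38, c), (7, r)}

{(11, c), (12, r), (24, r), (3, r), (35, c), (38, c), (7, r)}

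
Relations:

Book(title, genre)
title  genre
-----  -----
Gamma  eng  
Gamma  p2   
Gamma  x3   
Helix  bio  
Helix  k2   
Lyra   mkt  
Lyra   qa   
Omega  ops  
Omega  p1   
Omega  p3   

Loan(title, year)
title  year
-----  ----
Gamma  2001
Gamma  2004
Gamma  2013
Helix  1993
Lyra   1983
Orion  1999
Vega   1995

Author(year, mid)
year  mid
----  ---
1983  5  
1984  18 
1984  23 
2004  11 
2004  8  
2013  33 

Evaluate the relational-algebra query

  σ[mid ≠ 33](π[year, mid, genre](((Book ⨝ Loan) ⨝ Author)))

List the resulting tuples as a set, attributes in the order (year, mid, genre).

Joining Book and Loan on title yields {(Gamma, eng, 2001), (Gamma, eng, 2004), (Gamma, eng, 2013), (Gamma, p2, 2001), (Gamma, p2, 2004), (Gamma, p2, 2013), (Gamma, x3, 2001), (Gamma, x3, 2004), (Gamma, x3, 2013), (Helix, bio, 1993), (Helix, k2, 1993), (Lyra, mkt, 1983), (Lyra, qa, 1983)}.
Joining (Book ⨝ Loan) and Author on year yields {(Gamma, eng, 2004, 11), (Gamma, eng, 2004, 8), (Gamma, eng, 2013, 33), (Gamma, p2, 2004, 11), (Gamma, p2, 2004, 8), (Gamma, p2, 2013, 33), (Gamma, x3, 2004, 11), (Gamma, x3, 2004, 8), (Gamma, x3, 2013, 33), (Lyra, mkt, 1983, 5), (Lyra, qa, 1983, 5)}.
Keep only column(s) year, mid, genre: {(1983, 5, mkt), (1983, 5, qa), (2004, 11, eng), (2004, 11, p2), (2004, 11, x3), (2004, 8, eng), (2004, 8, p2), (2004, 8, x3), (2013, 33, eng), (2013, 33, p2), (2013, 33, x3)}
Selection mid ≠ 33: {(1983, 5, mkt), (1983, 5, qa), (2004, 11, eng), (2004, 11, p2), (2004, 11, x3), (2004, 8, eng), (2004, 8, p2), (2004, 8, x3)}

{(1983, 5, mkt), (1983, 5, qa), (2004, 11, eng), (2004, 11, p2), (2004, 11, x3), (2004, 8, eng), (2004, 8, p2), (2004, 8, x3)}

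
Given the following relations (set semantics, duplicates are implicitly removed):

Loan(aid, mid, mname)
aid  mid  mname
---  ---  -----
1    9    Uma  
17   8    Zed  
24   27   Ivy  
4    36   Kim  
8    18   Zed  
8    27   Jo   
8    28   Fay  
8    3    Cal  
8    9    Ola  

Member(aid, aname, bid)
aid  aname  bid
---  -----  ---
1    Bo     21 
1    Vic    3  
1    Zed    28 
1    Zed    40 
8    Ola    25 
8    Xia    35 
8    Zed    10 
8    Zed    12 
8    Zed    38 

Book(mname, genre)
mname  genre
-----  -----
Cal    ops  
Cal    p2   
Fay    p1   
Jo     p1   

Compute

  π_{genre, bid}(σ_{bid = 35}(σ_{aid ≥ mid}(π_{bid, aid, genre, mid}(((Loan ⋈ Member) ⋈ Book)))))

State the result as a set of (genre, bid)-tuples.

{(ops, 35), (p2, 35)}

Loan ⋈ Member (natural join on aid): {(1, 9, Uma, Bo, 21), (1, 9, Uma, Vic, 3), (1, 9, Uma, Zed, 28), (1, 9, Uma, Zed, 40), (8, 18, Zed, Ola, 25), (8, 18, Zed, Xia, 35), (8, 18, Zed, Zed, 10), (8, 18, Zed, Zed, 12), (8, 18, Zed, Zed, 38), (8, 27, Jo, Ola, 25), (8, 27, Jo, Xia, 35), (8, 27, Jo, Zed, 10), (8, 27, Jo, Zed, 12), (8, 27, Jo, Zed, 38), (8, 28, Fay, Ola, 25), (8, 28, Fay, Xia, 35), (8, 28, Fay, Zed, 10), (8, 28, Fay, Zed, 12), (8, 28, Fay, Zed, 38), (8, 3, Cal, Ola, 25), (8, 3, Cal, Xia, 35), (8, 3, Cal, Zed, 10), (8, 3, Cal, Zed, 12), (8, 3, Cal, Zed, 38), (8, 9, Ola, Ola, 25), (8, 9, Ola, Xia, 35), (8, 9, Ola, Zed, 10), (8, 9, Ola, Zed, 12), (8, 9, Ola, Zed, 38)}
(Loan ⋈ Member) ⋈ Book (natural join on mname): {(8, 27, Jo, Ola, 25, p1), (8, 27, Jo, Xia, 35, p1), (8, 27, Jo, Zed, 10, p1), (8, 27, Jo, Zed, 12, p1), (8, 27, Jo, Zed, 38, p1), (8, 28, Fay, Ola, 25, p1), (8, 28, Fay, Xia, 35, p1), (8, 28, Fay, Zed, 10, p1), (8, 28, Fay, Zed, 12, p1), (8, 28, Fay, Zed, 38, p1), (8, 3, Cal, Ola, 25, ops), (8, 3, Cal, Ola, 25, p2), (8, 3, Cal, Xia, 35, ops), (8, 3, Cal, Xia, 35, p2), (8, 3, Cal, Zed, 10, ops), (8, 3, Cal, Zed, 10, p2), (8, 3, Cal, Zed, 12, ops), (8, 3, Cal, Zed, 12, p2), (8, 3, Cal, Zed, 38, ops), (8, 3, Cal, Zed, 38, p2)}
π[bid, aid, genre, mid]: project onto (bid, aid, genre, mid) → {(10, 8, ops, 3), (10, 8, p1, 27), (10, 8, p1, 28), (10, 8, p2, 3), (12, 8, ops, 3), (12, 8, p1, 27), (12, 8, p1, 28), (12, 8, p2, 3), (25, 8, ops, 3), (25, 8, p1, 27), (25, 8, p1, 28), (25, 8, p2, 3), (35, 8, ops, 3), (35, 8, p1, 27), (35, 8, p1, 28), (35, 8, p2, 3), (38, 8, ops, 3), (38, 8, p1, 27), (38, 8, p1, 28), (38, 8, p2, 3)}
Selection aid ≥ mid: {(10, 8, ops, 3), (10, 8, p2, 3), (12, 8, ops, 3), (12, 8, p2, 3), (25, 8, ops, 3), (25, 8, p2, 3), (35, 8, ops, 3), (35, 8, p2, 3), (38, 8, ops, 3), (38, 8, p2, 3)}
Selection bid = 35: {(35, 8, ops, 3), (35, 8, p2, 3)}
π[genre, bid]: project onto (genre, bid) → {(ops, 35), (p2, 35)}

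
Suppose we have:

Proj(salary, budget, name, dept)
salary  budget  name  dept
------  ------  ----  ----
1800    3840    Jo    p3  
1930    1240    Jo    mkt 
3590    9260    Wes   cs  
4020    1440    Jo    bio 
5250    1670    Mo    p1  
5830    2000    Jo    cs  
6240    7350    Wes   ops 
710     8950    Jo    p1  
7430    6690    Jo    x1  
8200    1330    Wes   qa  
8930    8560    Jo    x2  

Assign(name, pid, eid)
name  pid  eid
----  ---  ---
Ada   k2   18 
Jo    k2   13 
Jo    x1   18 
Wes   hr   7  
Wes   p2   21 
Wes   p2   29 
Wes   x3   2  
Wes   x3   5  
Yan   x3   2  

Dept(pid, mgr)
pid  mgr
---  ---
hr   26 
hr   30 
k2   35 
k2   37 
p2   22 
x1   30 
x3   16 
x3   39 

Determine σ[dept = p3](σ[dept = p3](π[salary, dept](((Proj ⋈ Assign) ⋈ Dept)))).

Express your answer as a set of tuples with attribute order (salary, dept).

{(1800, p3)}

Joining Proj and Assign on name yields {(1800, 3840, Jo, p3, k2, 13), (1800, 3840, Jo, p3, x1, 18), (1930, 1240, Jo, mkt, k2, 13), (1930, 1240, Jo, mkt, x1, 18), (3590, 9260, Wes, cs, hr, 7), (3590, 9260, Wes, cs, p2, 21), (3590, 9260, Wes, cs, p2, 29), (3590, 9260, Wes, cs, x3, 2), (3590, 9260, Wes, cs, x3, 5), (4020, 1440, Jo, bio, k2, 13), (4020, 1440, Jo, bio, x1, 18), (5830, 2000, Jo, cs, k2, 13), (5830, 2000, Jo, cs, x1, 18), (6240, 7350, Wes, ops, hr, 7), (6240, 7350, Wes, ops, p2, 21), (6240, 7350, Wes, ops, p2, 29), (6240, 7350, Wes, ops, x3, 2), (6240, 7350, Wes, ops, x3, 5), (710, 8950, Jo, p1, k2, 13), (710, 8950, Jo, p1, x1, 18), (7430, 6690, Jo, x1, k2, 13), (7430, 6690, Jo, x1, x1, 18), (8200, 1330, Wes, qa, hr, 7), (8200, 1330, Wes, qa, p2, 21), (8200, 1330, Wes, qa, p2, 29), (8200, 1330, Wes, qa, x3, 2), (8200, 1330, Wes, qa, x3, 5), (8930, 8560, Jo, x2, k2, 13), (8930, 8560, Jo, x2, x1, 18)}.
Joining (Proj ⋈ Assign) and Dept on pid yields {(1800, 3840, Jo, p3, k2, 13, 35), (1800, 3840, Jo, p3, k2, 13, 37), (1800, 3840, Jo, p3, x1, 18, 30), (1930, 1240, Jo, mkt, k2, 13, 35), (1930, 1240, Jo, mkt, k2, 13, 37), (1930, 1240, Jo, mkt, x1, 18, 30), (3590, 9260, Wes, cs, hr, 7, 26), (3590, 9260, Wes, cs, hr, 7, 30), (3590, 9260, Wes, cs, p2, 21, 22), (3590, 9260, Wes, cs, p2, 29, 22), (3590, 9260, Wes, cs, x3, 2, 16), (3590, 9260, Wes, cs, x3, 2, 39), (3590, 9260, Wes, cs, x3, 5, 16), (3590, 9260, Wes, cs, x3, 5, 39), (4020, 1440, Jo, bio, k2, 13, 35), (4020, 1440, Jo, bio, k2, 13, 37), (4020, 1440, Jo, bio, x1, 18, 30), (5830, 2000, Jo, cs, k2, 13, 35), (5830, 2000, Jo, cs, k2, 13, 37), (5830, 2000, Jo, cs, x1, 18, 30), (6240, 7350, Wes, ops, hr, 7, 26), (6240, 7350, Wes, ops, hr, 7, 30), (6240, 7350, Wes, ops, p2, 21, 22), (6240, 7350, Wes, ops, p2, 29, 22), (6240, 7350, Wes, ops, x3, 2, 16), (6240, 7350, Wes, ops, x3, 2, 39), (6240, 7350, Wes, ops, x3, 5, 16), (6240, 7350, Wes, ops, x3, 5, 39), (710, 8950, Jo, p1, k2, 13, 35), (710, 8950, Jo, p1, k2, 13, 37), (710, 8950, Jo, p1, x1, 18, 30), (7430, 6690, Jo, x1, k2, 13, 35), (7430, 6690, Jo, x1, k2, 13, 37), (7430, 6690, Jo, x1, x1, 18, 30), (8200, 1330, Wes, qa, hr, 7, 26), (8200, 1330, Wes, qa, hr, 7, 30), (8200, 1330, Wes, qa, p2, 21, 22), (8200, 1330, Wes, qa, p2, 29, 22), (8200, 1330, Wes, qa, x3, 2, 16), (8200, 1330, Wes, qa, x3, 2, 39), (8200, 1330, Wes, qa, x3, 5, 16), (8200, 1330, Wes, qa, x3, 5, 39), (8930, 8560, Jo, x2, k2, 13, 35), (8930, 8560, Jo, x2, k2, 13, 37), (8930, 8560, Jo, x2, x1, 18, 30)}.
Projecting to salary, dept (35 duplicate(s) eliminated): {(1800, p3), (1930, mkt), (3590, cs), (4020, bio), (5830, cs), (6240, ops), (710, p1), (7430, x1), (8200, qa), (8930, x2)}
Filtering on dept = p3 leaves {(1800, p3)}.
Filtering on dept = p3 leaves {(1800, p3)}.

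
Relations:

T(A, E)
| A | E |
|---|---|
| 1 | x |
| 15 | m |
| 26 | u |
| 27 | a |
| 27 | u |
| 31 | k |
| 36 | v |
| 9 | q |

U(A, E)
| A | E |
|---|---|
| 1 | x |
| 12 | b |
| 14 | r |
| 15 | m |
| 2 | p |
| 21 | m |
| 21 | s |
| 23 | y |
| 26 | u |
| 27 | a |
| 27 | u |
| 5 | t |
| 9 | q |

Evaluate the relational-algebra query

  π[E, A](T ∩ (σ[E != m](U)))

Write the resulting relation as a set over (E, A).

Apply σ_{E != m}; surviving tuples: {(1, x), (12, b), (14, r), (2, p), (21, s), (23, y), (26, u), (27, a), (27, u), (5, t), (9, q)}
Taking the intersection: {(1, x), (26, u), (27, a), (27, u), (9, q)}
Projecting to E, A: {(a, 27), (q, 9), (u, 26), (u, 27), (x, 1)}

{(a, 27), (q, 9), (u, 26), (u, 27), (x, 1)}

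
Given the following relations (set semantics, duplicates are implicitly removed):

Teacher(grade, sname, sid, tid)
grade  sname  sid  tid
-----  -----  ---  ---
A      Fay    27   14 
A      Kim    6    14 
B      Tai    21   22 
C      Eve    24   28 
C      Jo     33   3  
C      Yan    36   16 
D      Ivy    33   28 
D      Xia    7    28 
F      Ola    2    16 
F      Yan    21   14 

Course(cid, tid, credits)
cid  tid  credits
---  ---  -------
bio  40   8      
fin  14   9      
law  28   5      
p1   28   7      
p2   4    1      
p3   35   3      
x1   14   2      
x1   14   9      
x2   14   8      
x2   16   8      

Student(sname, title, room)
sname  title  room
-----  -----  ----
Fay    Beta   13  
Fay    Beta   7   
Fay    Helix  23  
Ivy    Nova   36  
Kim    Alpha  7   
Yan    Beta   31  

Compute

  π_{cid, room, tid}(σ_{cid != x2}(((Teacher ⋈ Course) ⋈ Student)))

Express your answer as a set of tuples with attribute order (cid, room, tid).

Joining Teacher and Course on tid yields {(A, Fay, 27, 14, fin, 9), (A, Fay, 27, 14, x1, 2), (A, Fay, 27, 14, x1, 9), (A, Fay, 27, 14, x2, 8), (A, Kim, 6, 14, fin, 9), (A, Kim, 6, 14, x1, 2), (A, Kim, 6, 14, x1, 9), (A, Kim, 6, 14, x2, 8), (C, Eve, 24, 28, law, 5), (C, Eve, 24, 28, p1, 7), (C, Yan, 36, 16, x2, 8), (D, Ivy, 33, 28, law, 5), (D, Ivy, 33, 28, p1, 7), (D, Xia, 7, 28, law, 5), (D, Xia, 7, 28, p1, 7), (F, Ola, 2, 16, x2, 8), (F, Yan, 21, 14, fin, 9), (F, Yan, 21, 14, x1, 2), (F, Yan, 21, 14, x1, 9), (F, Yan, 21, 14, x2, 8)}.
Joining (Teacher ⋈ Course) and Student on sname yields {(A, Fay, 27, 14, fin, 9, Beta, 13), (A, Fay, 27, 14, fin, 9, Beta, 7), (A, Fay, 27, 14, fin, 9, Helix, 23), (A, Fay, 27, 14, x1, 2, Beta, 13), (A, Fay, 27, 14, x1, 2, Beta, 7), (A, Fay, 27, 14, x1, 2, Helix, 23), (A, Fay, 27, 14, x1, 9, Beta, 13), (A, Fay, 27, 14, x1, 9, Beta, 7), (A, Fay, 27, 14, x1, 9, Helix, 23), (A, Fay, 27, 14, x2, 8, Beta, 13), (A, Fay, 27, 14, x2, 8, Beta, 7), (A, Fay, 27, 14, x2, 8, Helix, 23), (A, Kim, 6, 14, fin, 9, Alpha, 7), (A, Kim, 6, 14, x1, 2, Alpha, 7), (A, Kim, 6, 14, x1, 9, Alpha, 7), (A, Kim, 6, 14, x2, 8, Alpha, 7), (C, Yan, 36, 16, x2, 8, Beta, 31), (D, Ivy, 33, 28, law, 5, Nova, 36), (D, Ivy, 33, 28, p1, 7, Nova, 36), (F, Yan, 21, 14, fin, 9, Beta, 31), (F, Yan, 21, 14, x1, 2, Beta, 31), (F, Yan, 21, 14, x1, 9, Beta, 31), (F, Yan, 21, 14, x2, 8, Beta, 31)}.
Apply σ_{cid != x2}; surviving tuples: {(A, Fay, 27, 14, fin, 9, Beta, 13), (A, Fay, 27, 14, fin, 9, Beta, 7), (A, Fay, 27, 14, fin, 9, Helix, 23), (A, Fay, 27, 14, x1, 2, Beta, 13), (A, Fay, 27, 14, x1, 2, Beta, 7), (A, Fay, 27, 14, x1, 2, Helix, 23), (A, Fay, 27, 14, x1, 9, Beta, 13), (A, Fay, 27, 14, x1, 9, Beta, 7), (A, Fay, 27, 14, x1, 9, Helix, 23), (A, Kim, 6, 14, fin, 9, Alpha, 7), (A, Kim, 6, 14, x1, 2, Alpha, 7), (A, Kim, 6, 14, x1, 9, Alpha, 7), (D, Ivy, 33, 28, law, 5, Nova, 36), (D, Ivy, 33, 28, p1, 7, Nova, 36), (F, Yan, 21, 14, fin, 9, Beta, 31), (F, Yan, 21, 14, x1, 2, Beta, 31), (F, Yan, 21, 14, x1, 9, Beta, 31)}
π_{cid, room, tid} gives {(fin, 13, 14), (fin, 23, 14), (fin, 31, 14), (fin, 7, 14), (law, 36, 28), (p1, 36, 28), (x1, 13, 14), (x1, 23, 14), (x1, 31, 14), (x1, 7, 14)} (7 duplicate(s) eliminated).

{(fin, 13, 14), (fin, 23, 14), (fin, 31, 14), (fin, 7, 14), (law, 36, 28), (p1, 36, 28), (x1, 13, 14), (x1, 23, 14), (x1, 31, 14), (x1, 7, 14)}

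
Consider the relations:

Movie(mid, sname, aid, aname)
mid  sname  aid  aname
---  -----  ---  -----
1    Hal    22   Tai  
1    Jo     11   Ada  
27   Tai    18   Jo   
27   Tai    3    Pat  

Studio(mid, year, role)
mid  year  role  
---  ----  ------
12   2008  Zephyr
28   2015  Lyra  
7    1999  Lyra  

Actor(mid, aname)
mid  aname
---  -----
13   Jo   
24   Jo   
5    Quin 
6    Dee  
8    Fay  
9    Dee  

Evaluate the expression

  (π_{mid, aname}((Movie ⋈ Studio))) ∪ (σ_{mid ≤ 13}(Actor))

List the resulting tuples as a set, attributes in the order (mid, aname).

{(13, Jo), (5, Quin), (6, Dee), (8, Fay), (9, Dee)}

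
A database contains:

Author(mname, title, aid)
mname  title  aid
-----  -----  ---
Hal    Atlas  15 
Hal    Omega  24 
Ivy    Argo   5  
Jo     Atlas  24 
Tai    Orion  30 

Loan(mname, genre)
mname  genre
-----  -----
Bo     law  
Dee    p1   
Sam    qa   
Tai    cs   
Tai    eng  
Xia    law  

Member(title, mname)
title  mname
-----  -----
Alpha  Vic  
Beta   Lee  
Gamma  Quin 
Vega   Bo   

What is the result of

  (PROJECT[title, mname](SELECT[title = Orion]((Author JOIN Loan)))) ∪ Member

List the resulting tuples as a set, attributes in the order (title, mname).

{(Alpha, Vic), (Beta, Lee), (Gamma, Quin), (Orion, Tai), (Vega, Bo)}

Author ⋈ Loan (natural join on mname): {(Tai, Orion, 30, cs), (Tai, Orion, 30, eng)}
Apply σ_{title = Orion}; surviving tuples: {(Tai, Orion, 30, cs), (Tai, Orion, 30, eng)}
π_{title, mname} gives {(Orion, Tai)} (1 duplicate(s) eliminated).
Set union of the two operands is {(Alpha, Vic), (Beta, Lee), (Gamma, Quin), (Orion, Tai), (Vega, Bo)}.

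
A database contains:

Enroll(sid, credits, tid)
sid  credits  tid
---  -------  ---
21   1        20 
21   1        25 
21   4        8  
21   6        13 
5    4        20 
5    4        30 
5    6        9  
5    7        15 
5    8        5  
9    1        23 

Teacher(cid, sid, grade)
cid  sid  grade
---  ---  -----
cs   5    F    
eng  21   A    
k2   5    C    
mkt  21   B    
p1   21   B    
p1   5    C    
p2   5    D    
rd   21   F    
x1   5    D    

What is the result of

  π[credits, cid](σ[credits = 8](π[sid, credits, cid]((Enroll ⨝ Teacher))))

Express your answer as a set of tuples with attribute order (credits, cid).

{(8, cs), (8, k2), (8, p1), (8, p2), (8, x1)}

Joining Enroll and Teacher on sid yields {(21, 1, 20, eng, A), (21, 1, 20, mkt, B), (21, 1, 20, p1, B), (21, 1, 20, rd, F), (21, 1, 25, eng, A), (21, 1, 25, mkt, B), (21, 1, 25, p1, B), (21, 1, 25, rd, F), (21, 4, 8, eng, A), (21, 4, 8, mkt, B), (21, 4, 8, p1, B), (21, 4, 8, rd, F), (21, 6, 13, eng, A), (21, 6, 13, mkt, B), (21, 6, 13, p1, B), (21, 6, 13, rd, F), (5, 4, 20, cs, F), (5, 4, 20, k2, C), (5, 4, 20, p1, C), (5, 4, 20, p2, D), (5, 4, 20, x1, D), (5, 4, 30, cs, F), (5, 4, 30, k2, C), (5, 4, 30, p1, C), (5, 4, 30, p2, D), (5, 4, 30, x1, D), (5, 6, 9, cs, F), (5, 6, 9, k2, C), (5, 6, 9, p1, C), (5, 6, 9, p2, D), (5, 6, 9, x1, D), (5, 7, 15, cs, F), (5, 7, 15, k2, C), (5, 7, 15, p1, C), (5, 7, 15, p2, D), (5, 7, 15, x1, D), (5, 8, 5, cs, F), (5, 8, 5, k2, C), (5, 8, 5, p1, C), (5, 8, 5, p2, D), (5, 8, 5, x1, D)}.
Keep only column(s) sid, credits, cid (9 duplicate(s) eliminated): {(21, 1, eng), (21, 1, mkt), (21, 1, p1), (21, 1, rd), (21, 4, eng), (21, 4, mkt), (21, 4, p1), (21, 4, rd), (21, 6, eng), (21, 6, mkt), (21, 6, p1), (21, 6, rd), (5, 4, cs), (5, 4, k2), (5, 4, p1), (5, 4, p2), (5, 4, x1), (5, 6, cs), (5, 6, k2), (5, 6, p1), (5, 6, p2), (5, 6, x1), (5, 7, cs), (5, 7, k2), (5, 7, p1), (5, 7, p2), (5, 7, x1), (5, 8, cs), (5, 8, k2), (5, 8, p1), (5, 8, p2), (5, 8, x1)}
Apply σ_{credits = 8}; surviving tuples: {(5, 8, cs), (5, 8, k2), (5, 8, p1), (5, 8, p2), (5, 8, x1)}
Keep only column(s) credits, cid: {(8, cs), (8, k2), (8, p1), (8, p2), (8, x1)}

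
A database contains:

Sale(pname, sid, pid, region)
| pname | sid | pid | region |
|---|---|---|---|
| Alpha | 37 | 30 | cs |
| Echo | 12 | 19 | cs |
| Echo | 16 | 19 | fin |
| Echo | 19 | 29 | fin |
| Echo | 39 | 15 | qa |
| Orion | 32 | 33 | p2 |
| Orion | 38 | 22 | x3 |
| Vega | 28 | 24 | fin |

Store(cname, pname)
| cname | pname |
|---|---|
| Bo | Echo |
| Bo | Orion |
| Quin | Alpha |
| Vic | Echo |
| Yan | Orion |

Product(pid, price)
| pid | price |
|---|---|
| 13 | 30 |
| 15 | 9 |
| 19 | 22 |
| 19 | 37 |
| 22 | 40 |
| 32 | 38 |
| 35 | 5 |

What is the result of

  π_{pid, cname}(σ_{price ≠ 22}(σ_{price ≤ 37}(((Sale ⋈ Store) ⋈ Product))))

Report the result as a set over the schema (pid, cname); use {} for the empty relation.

Joining Sale and Store on pname yields {(Alpha, 37, 30, cs, Quin), (Echo, 12, 19, cs, Bo), (Echo, 12, 19, cs, Vic), (Echo, 16, 19, fin, Bo), (Echo, 16, 19, fin, Vic), (Echo, 19, 29, fin, Bo), (Echo, 19, 29, fin, Vic), (Echo, 39, 15, qa, Bo), (Echo, 39, 15, qa, Vic), (Orion, 32, 33, p2, Bo), (Orion, 32, 33, p2, Yan), (Orion, 38, 22, x3, Bo), (Orion, 38, 22, x3, Yan)}.
Joining (Sale ⋈ Store) and Product on pid yields {(Echo, 12, 19, cs, Bo, 22), (Echo, 12, 19, cs, Bo, 37), (Echo, 12, 19, cs, Vic, 22), (Echo, 12, 19, cs, Vic, 37), (Echo, 16, 19, fin, Bo, 22), (Echo, 16, 19, fin, Bo, 37), (Echo, 16, 19, fin, Vic, 22), (Echo, 16, 19, fin, Vic, 37), (Echo, 39, 15, qa, Bo, 9), (Echo, 39, 15, qa, Vic, 9), (Orion, 38, 22, x3, Bo, 40), (Orion, 38, 22, x3, Yan, 40)}.
σ[price ≤ 37]: keep tuples satisfying price ≤ 37 → {(Echo, 12, 19, cs, Bo, 22), (Echo, 12, 19, cs, Bo, 37), (Echo, 12, 19, cs, Vic, 22), (Echo, 12, 19, cs, Vic, 37), (Echo, 16, 19, fin, Bo, 22), (Echo, 16, 19, fin, Bo, 37), (Echo, 16, 19, fin, Vic, 22), (Echo, 16, 19, fin, Vic, 37), (Echo, 39, 15, qa, Bo, 9), (Echo, 39, 15, qa, Vic, 9)}
σ[price ≠ 22]: keep tuples satisfying price ≠ 22 → {(Echo, 12, 19, cs, Bo, 37), (Echo, 12, 19, cs, Vic, 37), (Echo, 16, 19, fin, Bo, 37), (Echo, 16, 19, fin, Vic, 37), (Echo, 39, 15, qa, Bo, 9), (Echo, 39, 15, qa, Vic, 9)}
Keep only column(s) pid, cname (2 duplicate(s) eliminated): {(15, Bo), (15, Vic), (19, Bo), (19, Vic)}

{(15, Bo), (15, Vic), (19, Bo), (19, Vic)}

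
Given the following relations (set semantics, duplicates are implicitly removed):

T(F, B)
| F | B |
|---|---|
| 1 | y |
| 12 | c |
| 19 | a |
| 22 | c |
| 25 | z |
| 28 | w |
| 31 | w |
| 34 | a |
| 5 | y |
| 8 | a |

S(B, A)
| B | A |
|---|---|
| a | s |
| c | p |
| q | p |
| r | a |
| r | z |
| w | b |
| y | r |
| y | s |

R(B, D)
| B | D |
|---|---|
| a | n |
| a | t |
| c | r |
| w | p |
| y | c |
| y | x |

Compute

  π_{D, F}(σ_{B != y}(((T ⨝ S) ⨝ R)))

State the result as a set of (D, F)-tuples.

{(n, 19), (n, 34), (n, 8), (p, 28), (p, 31), (r, 12), (r, 22), (t, 19), (t, 34), (t, 8)}

Joining T and S on B yields {(1, y, r), (1, y, s), (12, c, p), (19, a, s), (22, c, p), (28, w, b), (31, w, b), (34, a, s), (5, y, r), (5, y, s), (8, a, s)}.
Joining (T ⨝ S) and R on B yields {(1, y, r, c), (1, y, r, x), (1, y, s, c), (1, y, s, x), (12, c, p, r), (19, a, s, n), (19, a, s, t), (22, c, p, r), (28, w, b, p), (31, w, b, p), (34, a, s, n), (34, a, s, t), (5, y, r, c), (5, y, r, x), (5, y, s, c), (5, y, s, x), (8, a, s, n), (8, a, s, t)}.
Apply σ_{B != y}; surviving tuples: {(12, c, p, r), (19, a, s, n), (19, a, s, t), (22, c, p, r), (28, w, b, p), (31, w, b, p), (34, a, s, n), (34, a, s, t), (8, a, s, n), (8, a, s, t)}
π_{D, F} gives {(n, 19), (n, 34), (n, 8), (p, 28), (p, 31), (r, 12), (r, 22), (t, 19), (t, 34), (t, 8)}.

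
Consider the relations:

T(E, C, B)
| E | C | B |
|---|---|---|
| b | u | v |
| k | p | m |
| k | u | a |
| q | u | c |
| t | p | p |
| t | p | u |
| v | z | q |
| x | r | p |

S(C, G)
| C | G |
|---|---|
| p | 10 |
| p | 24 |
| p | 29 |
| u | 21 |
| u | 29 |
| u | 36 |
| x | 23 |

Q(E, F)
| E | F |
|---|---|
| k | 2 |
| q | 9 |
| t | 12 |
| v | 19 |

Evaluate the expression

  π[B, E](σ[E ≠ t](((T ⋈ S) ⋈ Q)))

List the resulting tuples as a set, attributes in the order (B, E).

T ⋈ S (natural join on C): {(b, u, v, 21), (b, u, v, 29), (b, u, v, 36), (k, p, m, 10), (k, p, m, 24), (k, p, m, 29), (k, u, a, 21), (k, u, a, 29), (k, u, a, 36), (q, u, c, 21), (q, u, c, 29), (q, u, c, 36), (t, p, p, 10), (t, p, p, 24), (t, p, p, 29), (t, p, u, 10), (t, p, u, 24), (t, p, u, 29)}
(T ⋈ S) ⋈ Q (natural join on E): {(k, p, m, 10, 2), (k, p, m, 24, 2), (k, p, m, 29, 2), (k, u, a, 21, 2), (k, u, a, 29, 2), (k, u, a, 36, 2), (q, u, c, 21, 9), (q, u, c, 29, 9), (q, u, c, 36, 9), (t, p, p, 10, 12), (t, p, p, 24, 12), (t, p, p, 29, 12), (t, p, u, 10, 12), (t, p, u, 24, 12), (t, p, u, 29, 12)}
Apply σ_{E ≠ t}; surviving tuples: {(k, p, m, 10, 2), (k, p, m, 24, 2), (k, p, m, 29, 2), (k, u, a, 21, 2), (k, u, a, 29, 2), (k, u, a, 36, 2), (q, u, c, 21, 9), (q, u, c, 29, 9), (q, u, c, 36, 9)}
Projecting to B, E (6 duplicate(s) eliminated): {(a, k), (c, q), (m, k)}

{(a, k), (c, q), (m, k)}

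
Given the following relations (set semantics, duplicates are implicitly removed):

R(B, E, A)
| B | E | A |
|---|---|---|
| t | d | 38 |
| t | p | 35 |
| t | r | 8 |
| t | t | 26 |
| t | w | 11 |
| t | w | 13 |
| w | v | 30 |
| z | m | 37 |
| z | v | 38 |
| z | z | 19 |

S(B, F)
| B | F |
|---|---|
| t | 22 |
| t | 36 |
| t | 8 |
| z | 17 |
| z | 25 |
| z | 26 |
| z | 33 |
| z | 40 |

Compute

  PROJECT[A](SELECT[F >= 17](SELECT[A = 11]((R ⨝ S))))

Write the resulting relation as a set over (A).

{11}

R ⋈ S (natural join on B): {(t, d, 38, 22), (t, d, 38, 36), (t, d, 38, 8), (t, p, 35, 22), (t, p, 35, 36), (t, p, 35, 8), (t, r, 8, 22), (t, r, 8, 36), (t, r, 8, 8), (t, t, 26, 22), (t, t, 26, 36), (t, t, 26, 8), (t, w, 11, 22), (t, w, 11, 36), (t, w, 11, 8), (t, w, 13, 22), (t, w, 13, 36), (t, w, 13, 8), (z, m, 37, 17), (z, m, 37, 25), (z, m, 37, 26), (z, m, 37, 33), (z, m, 37, 40), (z, v, 38, 17), (z, v, 38, 25), (z, v, 38, 26), (z, v, 38, 33), (z, v, 38, 40), (z, z, 19, 17), (z, z, 19, 25), (z, z, 19, 26), (z, z, 19, 33), (z, z, 19, 40)}
Selection A = 11: {(t, w, 11, 22), (t, w, 11, 36), (t, w, 11, 8)}
Selection F >= 17: {(t, w, 11, 22), (t, w, 11, 36)}
Keep only column(s) A (1 duplicate(s) eliminated): {11}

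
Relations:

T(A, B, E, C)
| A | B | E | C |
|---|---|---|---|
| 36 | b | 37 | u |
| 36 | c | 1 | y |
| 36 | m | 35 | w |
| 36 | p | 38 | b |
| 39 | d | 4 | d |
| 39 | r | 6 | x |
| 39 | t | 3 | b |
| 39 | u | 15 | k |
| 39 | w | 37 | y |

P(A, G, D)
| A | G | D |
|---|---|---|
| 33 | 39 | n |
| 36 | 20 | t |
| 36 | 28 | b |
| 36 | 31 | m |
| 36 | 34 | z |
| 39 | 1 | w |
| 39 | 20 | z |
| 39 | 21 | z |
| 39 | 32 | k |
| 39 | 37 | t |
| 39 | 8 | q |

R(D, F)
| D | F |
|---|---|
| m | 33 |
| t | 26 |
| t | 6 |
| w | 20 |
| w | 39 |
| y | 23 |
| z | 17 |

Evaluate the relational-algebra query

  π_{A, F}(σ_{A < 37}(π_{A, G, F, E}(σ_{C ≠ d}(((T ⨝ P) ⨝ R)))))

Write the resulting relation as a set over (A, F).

{(36, 17), (36, 26), (36, 33), (36, 6)}

Natural join on A: {(36, b, 37, u, 20, t), (36, b, 37, u, 28, b), (36, b, 37, u, 31, m), (36, b, 37, u, 34, z), (36, c, 1, y, 20, t), (36, c, 1, y, 28, b), (36, c, 1, y, 31, m), (36, c, 1, y, 34, z), (36, m, 35, w, 20, t), (36, m, 35, w, 28, b), (36, m, 35, w, 31, m), (36, m, 35, w, 34, z), (36, p, 38, b, 20, t), (36, p, 38, b, 28, b), (36, p, 38, b, 31, m), (36, p, 38, b, 34, z), (39, d, 4, d, 1, w), (39, d, 4, d, 20, z), (39, d, 4, d, 21, z), (39, d, 4, d, 32, k), (39, d, 4, d, 37, t), (39, d, 4, d, 8, q), (39, r, 6, x, 1, w), (39, r, 6, x, 20, z), (39, r, 6, x, 21, z), (39, r, 6, x, 32, k), (39, r, 6, x, 37, t), (39, r, 6, x, 8, q), (39, t, 3, b, 1, w), (39, t, 3, b, 20, z), (39, t, 3, b, 21, z), (39, t, 3, b, 32, k), (39, t, 3, b, 37, t), (39, t, 3, b, 8, q), (39, u, 15, k, 1, w), (39, u, 15, k, 20, z), (39, u, 15, k, 21, z), (39, u, 15, k, 32, k), (39, u, 15, k, 37, t), (39, u, 15, k, 8, q), (39, w, 37, y, 1, w), (39, w, 37, y, 20, z), (39, w, 37, y, 21, z), (39, w, 37, y, 32, k), (39, w, 37, y, 37, t), (39, w, 37, y, 8, q)}
Natural join on D: {(36, b, 37, u, 20, t, 26), (36, b, 37, u, 20, t, 6), (36, b, 37, u, 31, m, 33), (36, b, 37, u, 34, z, 17), (36, c, 1, y, 20, t, 26), (36, c, 1, y, 20, t, 6), (36, c, 1, y, 31, m, 33), (36, c, 1, y, 34, z, 17), (36, m, 35, w, 20, t, 26), (36, m, 35, w, 20, t, 6), (36, m, 35, w, 31, m, 33), (36, m, 35, w, 34, z, 17), (36, p, 38, b, 20, t, 26), (36, p, 38, b, 20, t, 6), (36, p, 38, b, 31, m, 33), (36, p, 38, b, 34, z, 17), (39, d, 4, d, 1, w, 20), (39, d, 4, d, 1, w, 39), (39, d, 4, d, 20, z, 17), (39, d, 4, d, 21, z, 17), (39, d, 4, d, 37, t, 26), (39, d, 4, d, 37, t, 6), (39, r, 6, x, 1, w, 20), (39, r, 6, x, 1, w, 39), (39, r, 6, x, 20, z, 17), (39, r, 6, x, 21, z, 17), (39, r, 6, x, 37, t, 26), (39, r, 6, x, 37, t, 6), (39, t, 3, b, 1, w, 20), (39, t, 3, b, 1, w, 39), (39, t, 3, b, 20, z, 17), (39, t, 3, b, 21, z, 17), (39, t, 3, b, 37, t, 26), (39, t, 3, b, 37, t, 6), (39, u, 15, k, 1, w, 20), (39, u, 15, k, 1, w, 39), (39, u, 15, k, 20, z, 17), (39, u, 15, k, 21, z, 17), (39, u, 15, k, 37, t, 26), (39, u, 15, k, 37, t, 6), (39, w, 37, y, 1, w, 20), (39, w, 37, y, 1, w, 39), (39, w, 37, y, 20, z, 17), (39, w, 37, y, 21, z, 17), (39, w, 37, y, 37, t, 26), (39, w, 37, y, 37, t, 6)}
Filtering on C ≠ d leaves {(36, b, 37, u, 20, t, 26), (36, b, 37, u, 20, t, 6), (36, b, 37, u, 31, m, 33), (36, b, 37, u, 34, z, 17), (36, c, 1, y, 20, t, 26), (36, c, 1, y, 20, t, 6), (36, c, 1, y, 31, m, 33), (36, c, 1, y, 34, z, 17), (36, m, 35, w, 20, t, 26), (36, m, 35, w, 20, t, 6), (36, m, 35, w, 31, m, 33), (36, m, 35, w, 34, z, 17), (36, p, 38, b, 20, t, 26), (36, p, 38, b, 20, t, 6), (36, p, 38, b, 31, m, 33), (36, p, 38, b, 34, z, 17), (39, r, 6, x, 1, w, 20), (39, r, 6, x, 1, w, 39), (39, r, 6, x, 20, z, 17), (39, r, 6, x, 21, z, 17), (39, r, 6, x, 37, t, 26), (39, r, 6, x, 37, t, 6), (39, t, 3, b, 1, w, 20), (39, t, 3, b, 1, w, 39), (39, t, 3, b, 20, z, 17), (39, t, 3, b, 21, z, 17), (39, t, 3, b, 37, t, 26), (39, t, 3, b, 37, t, 6), (39, u, 15, k, 1, w, 20), (39, u, 15, k, 1, w, 39), (39, u, 15, k, 20, z, 17), (39, u, 15, k, 21, z, 17), (39, u, 15, k, 37, t, 26), (39, u, 15, k, 37, t, 6), (39, w, 37, y, 1, w, 20), (39, w, 37, y, 1, w, 39), (39, w, 37, y, 20, z, 17), (39, w, 37, y, 21, z, 17), (39, w, 37, y, 37, t, 26), (39, w, 37, y, 37, t, 6)}.
π[A, G, F, E]: project onto (A, G, F, E) → {(36, 20, 26, 1), (36, 20, 26, 35), (36, 20, 26, 37), (36, 20, 26, 38), (36, 20, 6, 1), (36, 20, 6, 35), (36, 20, 6, 37), (36, 20, 6, 38), (36, 31, 33, 1), (36, 31, 33, 35), (36, 31, 33, 37), (36, 31, 33, 38), (36, 34, 17, 1), (36, 34, 17, 35), (36, 34, 17, 37), (36, 34, 17, 38), (39, 1, 20, 15), (39, 1, 20, 3), (39, 1, 20, 37), (39, 1, 20, 6), (39, 1, 39, 15), (39, 1, 39, 3), (39, 1, 39, 37), (39, 1, 39, 6), (39, 20, 17, 15), (39, 20, 17, 3), (39, 20, 17, 37), (39, 20, 17, 6), (39, 21, 17, 15), (39, 21, 17, 3), (39, 21, 17, 37), (39, 21, 17, 6), (39, 37, 26, 15), (39, 37, 26, 3), (39, 37, 26, 37), (39, 37, 26, 6), (39, 37, 6, 15), (39, 37, 6, 3), (39, 37, 6, 37), (39, 37, 6, 6)}
Filtering on A < 37 leaves {(36, 20, 26, 1), (36, 20, 26, 35), (36, 20, 26, 37), (36, 20, 26, 38), (36, 20, 6, 1), (36, 20, 6, 35), (36, 20, 6, 37), (36, 20, 6, 38), (36, 31, 33, 1), (36, 31, 33, 35), (36, 31, 33, 37), (36, 31, 33, 38), (36, 34, 17, 1), (36, 34, 17, 35), (36, 34, 17, 37), (36, 34, 17, 38)}.
π[A, F]: project onto (A, F) (12 duplicate(s) eliminated) → {(36, 17), (36, 26), (36, 33), (36, 6)}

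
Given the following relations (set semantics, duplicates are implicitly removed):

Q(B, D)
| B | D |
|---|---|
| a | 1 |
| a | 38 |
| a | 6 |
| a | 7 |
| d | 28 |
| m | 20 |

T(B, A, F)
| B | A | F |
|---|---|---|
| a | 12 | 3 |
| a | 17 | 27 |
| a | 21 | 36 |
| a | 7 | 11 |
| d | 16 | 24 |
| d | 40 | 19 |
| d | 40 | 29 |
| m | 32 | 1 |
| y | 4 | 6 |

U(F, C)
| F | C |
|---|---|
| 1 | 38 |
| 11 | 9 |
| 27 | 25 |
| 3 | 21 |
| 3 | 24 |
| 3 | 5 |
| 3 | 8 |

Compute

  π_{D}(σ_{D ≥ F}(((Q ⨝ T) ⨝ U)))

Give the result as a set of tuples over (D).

{20, 38, 6, 7}

Joining Q and T on B yields {(a, 1, 12, 3), (a, 1, 17, 27), (a, 1, 21, 36), (a, 1, 7, 11), (a, 38, 12, 3), (a, 38, 17, 27), (a, 38, 21, 36), (a, 38, 7, 11), (a, 6, 12, 3), (a, 6, 17, 27), (a, 6, 21, 36), (a, 6, 7, 11), (a, 7, 12, 3), (a, 7, 17, 27), (a, 7, 21, 36), (a, 7, 7, 11), (d, 28, 16, 24), (d, 28, 40, 19), (d, 28, 40, 29), (m, 20, 32, 1)}.
Joining (Q ⨝ T) and U on F yields {(a, 1, 12, 3, 21), (a, 1, 12, 3, 24), (a, 1, 12, 3, 5), (a, 1, 12, 3, 8), (a, 1, 17, 27, 25), (a, 1, 7, 11, 9), (a, 38, 12, 3, 21), (a, 38, 12, 3, 24), (a, 38, 12, 3, 5), (a, 38, 12, 3, 8), (a, 38, 17, 27, 25), (a, 38, 7, 11, 9), (a, 6, 12, 3, 21), (a, 6, 12, 3, 24), (a, 6, 12, 3, 5), (a, 6, 12, 3, 8), (a, 6, 17, 27, 25), (a, 6, 7, 11, 9), (a, 7, 12, 3, 21), (a, 7, 12, 3, 24), (a, 7, 12, 3, 5), (a, 7, 12, 3, 8), (a, 7, 17, 27, 25), (a, 7, 7, 11, 9), (m, 20, 32, 1, 38)}.
σ[D ≥ F]: keep tuples satisfying D ≥ F → {(a, 38, 12, 3, 21), (a, 38, 12, 3, 24), (a, 38, 12, 3, 5), (a, 38, 12, 3, 8), (a, 38, 17, 27, 25), (a, 38, 7, 11, 9), (a, 6, 12, 3, 21), (a, 6, 12, 3, 24), (a, 6, 12, 3, 5), (a, 6, 12, 3, 8), (a, 7, 12, 3, 21), (a, 7, 12, 3, 24), (a, 7, 12, 3, 5), (a, 7, 12, 3, 8), (m, 20, 32, 1, 38)}
Keep only column(s) D (11 duplicate(s) eliminated): {20, 38, 6, 7}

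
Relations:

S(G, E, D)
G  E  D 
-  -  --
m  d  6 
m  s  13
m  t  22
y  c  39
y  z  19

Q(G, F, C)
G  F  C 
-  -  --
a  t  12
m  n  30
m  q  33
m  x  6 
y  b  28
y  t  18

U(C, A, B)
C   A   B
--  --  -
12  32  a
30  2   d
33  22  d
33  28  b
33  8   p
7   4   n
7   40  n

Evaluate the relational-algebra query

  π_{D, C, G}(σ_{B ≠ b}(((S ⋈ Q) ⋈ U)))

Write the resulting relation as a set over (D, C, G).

{(13, 30, m), (13, 33, m), (22, 30, m), (22, 33, m), (6, 30, m), (6, 33, m)}

S ⋈ Q (natural join on G): {(m, d, 6, n, 30), (m, d, 6, q, 33), (m, d, 6, x, 6), (m, s, 13, n, 30), (m, s, 13, q, 33), (m, s, 13, x, 6), (m, t, 22, n, 30), (m, t, 22, q, 33), (m, t, 22, x, 6), (y, c, 39, b, 28), (y, c, 39, t, 18), (y, z, 19, b, 28), (y, z, 19, t, 18)}
(S ⋈ Q) ⋈ U (natural join on C): {(m, d, 6, n, 30, 2, d), (m, d, 6, q, 33, 22, d), (m, d, 6, q, 33, 28, b), (m, d, 6, q, 33, 8, p), (m, s, 13, n, 30, 2, d), (m, s, 13, q, 33, 22, d), (m, s, 13, q, 33, 28, b), (m, s, 13, q, 33, 8, p), (m, t, 22, n, 30, 2, d), (m, t, 22, q, 33, 22, d), (m, t, 22, q, 33, 28, b), (m, t, 22, q, 33, 8, p)}
Filtering on B ≠ b leaves {(m, d, 6, n, 30, 2, d), (m, d, 6, q, 33, 22, d), (m, d, 6, q, 33, 8, p), (m, s, 13, n, 30, 2, d), (m, s, 13, q, 33, 22, d), (m, s, 13, q, 33, 8, p), (m, t, 22, n, 30, 2, d), (m, t, 22, q, 33, 22, d), (m, t, 22, q, 33, 8, p)}.
π_{D, C, G} gives {(13, 30, m), (13, 33, m), (22, 30, m), (22, 33, m), (6, 30, m), (6, 33, m)} (3 duplicate(s) eliminated).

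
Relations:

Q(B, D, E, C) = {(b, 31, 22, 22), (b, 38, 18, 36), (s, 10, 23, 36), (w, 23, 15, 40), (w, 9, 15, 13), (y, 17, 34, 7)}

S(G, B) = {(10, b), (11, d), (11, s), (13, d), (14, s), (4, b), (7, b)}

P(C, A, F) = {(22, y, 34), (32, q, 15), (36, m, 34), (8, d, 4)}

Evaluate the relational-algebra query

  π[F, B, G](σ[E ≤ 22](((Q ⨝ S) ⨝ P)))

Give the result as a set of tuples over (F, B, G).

{(34, b, 10), (34, b, 4), (34, b, 7)}

Natural join on B: {(b, 31, 22, 22, 10), (b, 31, 22, 22, 4), (b, 31, 22, 22, 7), (b, 38, 18, 36, 10), (b, 38, 18, 36, 4), (b, 38, 18, 36, 7), (s, 10, 23, 36, 11), (s, 10, 23, 36, 14)}
Natural join on C: {(b, 31, 22, 22, 10, y, 34), (b, 31, 22, 22, 4, y, 34), (b, 31, 22, 22, 7, y, 34), (b, 38, 18, 36, 10, m, 34), (b, 38, 18, 36, 4, m, 34), (b, 38, 18, 36, 7, m, 34), (s, 10, 23, 36, 11, m, 34), (s, 10, 23, 36, 14, m, 34)}
Selection E ≤ 22: {(b, 31, 22, 22, 10, y, 34), (b, 31, 22, 22, 4, y, 34), (b, 31, 22, 22, 7, y, 34), (b, 38, 18, 36, 10, m, 34), (b, 38, 18, 36, 4, m, 34), (b, 38, 18, 36, 7, m, 34)}
π[F, B, G]: project onto (F, B, G) (3 duplicate(s) eliminated) → {(34, b, 10), (34, b, 4), (34, b, 7)}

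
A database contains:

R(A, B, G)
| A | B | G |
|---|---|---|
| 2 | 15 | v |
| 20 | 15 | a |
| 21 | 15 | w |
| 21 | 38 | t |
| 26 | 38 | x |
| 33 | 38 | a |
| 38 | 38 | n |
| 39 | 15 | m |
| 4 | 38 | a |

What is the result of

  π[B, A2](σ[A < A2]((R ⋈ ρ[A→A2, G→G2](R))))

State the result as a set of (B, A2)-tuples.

{(15, 20), (15, 21), (15, 39), (38, 21), (38, 26), (38, 33), (38, 38)}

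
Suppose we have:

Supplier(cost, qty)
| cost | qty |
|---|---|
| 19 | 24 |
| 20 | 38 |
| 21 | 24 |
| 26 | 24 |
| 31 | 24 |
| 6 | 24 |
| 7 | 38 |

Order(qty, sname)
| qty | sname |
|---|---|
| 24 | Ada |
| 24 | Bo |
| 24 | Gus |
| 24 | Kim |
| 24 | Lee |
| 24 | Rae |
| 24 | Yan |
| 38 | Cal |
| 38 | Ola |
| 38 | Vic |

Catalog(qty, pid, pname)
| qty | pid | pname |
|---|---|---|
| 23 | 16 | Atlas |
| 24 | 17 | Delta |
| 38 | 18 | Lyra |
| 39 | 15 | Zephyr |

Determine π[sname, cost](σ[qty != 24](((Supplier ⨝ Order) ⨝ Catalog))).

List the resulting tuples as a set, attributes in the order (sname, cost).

{(Cal, 20), (Cal, 7), (Ola, 20), (Ola, 7), (Vic, 20), (Vic, 7)}

Joining Supplier and Order on qty yields {(19, 24, Ada), (19, 24, Bo), (19, 24, Gus), (19, 24, Kim), (19, 24, Lee), (19, 24, Rae), (19, 24, Yan), (20, 38, Cal), (20, 38, Ola), (20, 38, Vic), (21, 24, Ada), (21, 24, Bo), (21, 24, Gus), (21, 24, Kim), (21, 24, Lee), (21, 24, Rae), (21, 24, Yan), (26, 24, Ada), (26, 24, Bo), (26, 24, Gus), (26, 24, Kim), (26, 24, Lee), (26, 24, Rae), (26, 24, Yan), (31, 24, Ada), (31, 24, Bo), (31, 24, Gus), (31, 24, Kim), (31, 24, Lee), (31, 24, Rae), (31, 24, Yan), (6, 24, Ada), (6, 24, Bo), (6, 24, Gus), (6, 24, Kim), (6, 24, Lee), (6, 24, Rae), (6, 24, Yan), (7, 38, Cal), (7, 38, Ola), (7, 38, Vic)}.
Joining (Supplier ⨝ Order) and Catalog on qty yields {(19, 24, Ada, 17, Delta), (19, 24, Bo, 17, Delta), (19, 24, Gus, 17, Delta), (19, 24, Kim, 17, Delta), (19, 24, Lee, 17, Delta), (19, 24, Rae, 17, Delta), (19, 24, Yan, 17, Delta), (20, 38, Cal, 18, Lyra), (20, 38, Ola, 18, Lyra), (20, 38, Vic, 18, Lyra), (21, 24, Ada, 17, Delta), (21, 24, Bo, 17, Delta), (21, 24, Gus, 17, Delta), (21, 24, Kim, 17, Delta), (21, 24, Lee, 17, Delta), (21, 24, Rae, 17, Delta), (21, 24, Yan, 17, Delta), (26, 24, Ada, 17, Delta), (26, 24, Bo, 17, Delta), (26, 24, Gus, 17, Delta), (26, 24, Kim, 17, Delta), (26, 24, Lee, 17, Delta), (26, 24, Rae, 17, Delta), (26, 24, Yan, 17, Delta), (31, 24, Ada, 17, Delta), (31, 24, Bo, 17, Delta), (31, 24, Gus, 17, Delta), (31, 24, Kim, 17, Delta), (31, 24, Lee, 17, Delta), (31, 24, Rae, 17, Delta), (31, 24, Yan, 17, Delta), (6, 24, Ada, 17, Delta), (6, 24, Bo, 17, Delta), (6, 24, Gus, 17, Delta), (6, 24, Kim, 17, Delta), (6, 24, Lee, 17, Delta), (6, 24, Rae, 17, Delta), (6, 24, Yan, 17, Delta), (7, 38, Cal, 18, Lyra), (7, 38, Ola, 18, Lyra), (7, 38, Vic, 18, Lyra)}.
Selection qty != 24: {(20, 38, Cal, 18, Lyra), (20, 38, Ola, 18, Lyra), (20, 38, Vic, 18, Lyra), (7, 38, Cal, 18, Lyra), (7, 38, Ola, 18, Lyra), (7, 38, Vic, 18, Lyra)}
Projecting to sname, cost: {(Cal, 20), (Cal, 7), (Ola, 20), (Ola, 7), (Vic, 20), (Vic, 7)}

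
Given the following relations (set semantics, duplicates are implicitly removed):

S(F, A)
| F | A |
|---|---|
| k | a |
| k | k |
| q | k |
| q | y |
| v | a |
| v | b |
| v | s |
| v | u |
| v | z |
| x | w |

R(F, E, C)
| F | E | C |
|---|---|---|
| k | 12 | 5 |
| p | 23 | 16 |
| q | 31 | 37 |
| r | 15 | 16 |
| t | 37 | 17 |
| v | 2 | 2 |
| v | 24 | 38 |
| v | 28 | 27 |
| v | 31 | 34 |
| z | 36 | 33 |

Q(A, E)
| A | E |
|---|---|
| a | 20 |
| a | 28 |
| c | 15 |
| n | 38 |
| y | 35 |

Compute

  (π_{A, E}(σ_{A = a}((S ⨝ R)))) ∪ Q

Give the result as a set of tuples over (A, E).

{(a, 12), (a, 2), (a, 20), (a, 24), (a, 28), (a, 31), (c, 15), (n, 38), (y, 35)}

Natural join on F: {(k, a, 12, 5), (k, k, 12, 5), (q, k, 31, 37), (q, y, 31, 37), (v, a, 2, 2), (v, a, 24, 38), (v, a, 28, 27), (v, a, 31, 34), (v, b, 2, 2), (v, b, 24, 38), (v, b, 28, 27), (v, b, 31, 34), (v, s, 2, 2), (v, s, 24, 38), (v, s, 28, 27), (v, s, 31, 34), (v, u, 2, 2), (v, u, 24, 38), (v, u, 28, 27), (v, u, 31, 34), (v, z, 2, 2), (v, z, 24, 38), (v, z, 28, 27), (v, z, 31, 34)}
Selection A = a: {(k, a, 12, 5), (v, a, 2, 2), (v, a, 24, 38), (v, a, 28, 27), (v, a, 31, 34)}
π_{A, E} gives {(a, 12), (a, 2), (a, 24), (a, 28), (a, 31)}.
Taking the union: {(a, 12), (a, 2), (a, 20), (a, 24), (a, 28), (a, 31), (c, 15), (n, 38), (y, 35)}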